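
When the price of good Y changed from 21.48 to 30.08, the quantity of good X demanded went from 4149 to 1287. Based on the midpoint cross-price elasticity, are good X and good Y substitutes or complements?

%ΔQ_x = (1287 − 4149)/[(4149+1287)/2] = -2862/2718 ≈ -1.0530.
%ΔP_y = (30.08 − 21.48)/[(21.48+30.08)/2] ≈ 0.3336.
E_xy = -1.0530/0.3336 ≈ -3.156.
E_xy < 0, so the goods are complements.

complements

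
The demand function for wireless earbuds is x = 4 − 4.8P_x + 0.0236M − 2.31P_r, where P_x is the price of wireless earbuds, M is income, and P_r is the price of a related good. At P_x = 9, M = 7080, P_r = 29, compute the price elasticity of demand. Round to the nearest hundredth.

-0.71

Substituting, x = 4 − 4.8(9) + 0.0236(7080) − 2.31(29) = 4 − 43.2 + 167.088 − 66.99 = 60.898.
∂x/∂P_x = −4.8, so E_p = (−4.8)·(9/60.898) ≈ -0.71.
|E_p| < 1: demand is inelastic.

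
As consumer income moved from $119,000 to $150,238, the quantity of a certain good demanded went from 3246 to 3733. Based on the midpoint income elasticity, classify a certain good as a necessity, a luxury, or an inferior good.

%ΔQ = (3733 − 3246)/[(3246+3733)/2] = 487/3489.5 ≈ 0.1396.
%ΔM = (150,238 − 119,000)/[(119,000+150,238)/2] = 31238/134619 ≈ 0.2320.
E_I = %ΔQ/%ΔM ≈ 0.601.
E_I ∈ (0,1): normal good (necessity).

necessity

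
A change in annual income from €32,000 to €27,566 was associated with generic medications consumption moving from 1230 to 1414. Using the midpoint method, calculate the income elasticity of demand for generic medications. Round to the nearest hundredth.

-0.93

%ΔQ = (1414 − 1230)/[(1230+1414)/2] = 184/1322 ≈ 0.1392.
%ΔY = (27,566 − 32,000)/[(32,000+27,566)/2] = -4434/29783 ≈ -0.1489.
E_I = %ΔQ/%ΔY ≈ -0.93.
E_I < 0: inferior good.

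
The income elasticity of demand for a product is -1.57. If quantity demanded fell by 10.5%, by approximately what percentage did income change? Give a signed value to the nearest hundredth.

%ΔQ ≈ E × %ΔI ⇒ %ΔI = %ΔQ / E = (-10.5%)/(-1.57) ≈ 6.69%.

6.69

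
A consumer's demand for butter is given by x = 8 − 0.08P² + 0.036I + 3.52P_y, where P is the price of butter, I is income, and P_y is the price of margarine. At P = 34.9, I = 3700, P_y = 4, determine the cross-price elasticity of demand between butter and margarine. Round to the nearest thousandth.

First evaluate x: 8 − 0.08(34.9)² + 0.036(3700) + 3.52(4) = 8 − 97.4408 + 133.2 + 14.08 = 57.8392.
∂x/∂P_y = +3.52, so E_xy = 3.52·(4/57.8392) ≈ 0.243.
E_xy > 0: the goods are substitutes.

0.243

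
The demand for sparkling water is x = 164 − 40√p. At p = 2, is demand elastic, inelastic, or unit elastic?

At p = 2, x = 107.4315.
dx/dp = −40/(2√p) = −40/(2·1.4142).
Point elasticity E = (dx/dp)·(p/x) = -14.1421 × 2/107.4315 ≈ -0.263.
|E| ≈ 0.263 < 1, so demand is inelastic.

inelastic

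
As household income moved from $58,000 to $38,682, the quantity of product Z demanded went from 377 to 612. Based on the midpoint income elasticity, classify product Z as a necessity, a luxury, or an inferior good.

inferior

%ΔQ = (612 − 377)/[(377+612)/2] = 235/494.5 ≈ 0.4752.
%ΔI = (38,682 − 58,000)/[(58,000+38,682)/2] = -19318/48341 ≈ -0.3996.
E_I = %ΔQ/%ΔI ≈ -1.189.
E_I < 0: inferior good.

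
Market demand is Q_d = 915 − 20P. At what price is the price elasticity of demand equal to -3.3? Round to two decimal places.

Set −bP/(a − bP) = −3.3 ⇒ bP = 3.3(a − bP) ⇒ bP(1+3.3) = 3.3·a.
P = 3.3·915/(20·4.3) ≈ 35.11.

35.11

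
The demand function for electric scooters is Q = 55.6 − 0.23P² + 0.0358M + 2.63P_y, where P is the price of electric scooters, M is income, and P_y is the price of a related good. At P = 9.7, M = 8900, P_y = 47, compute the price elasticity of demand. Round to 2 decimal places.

-0.09

Substituting, Q = 55.6 − 0.23(9.7)² + 0.0358(8900) + 2.63(47) = 55.6 − 21.6407 + 318.62 + 123.61 = 476.1893.
∂Q/∂P = −2·0.23·P = -4.462, so E_p = -4.462·(9.7/476.1893) ≈ -0.09.
|E_p| < 1: demand is inelastic.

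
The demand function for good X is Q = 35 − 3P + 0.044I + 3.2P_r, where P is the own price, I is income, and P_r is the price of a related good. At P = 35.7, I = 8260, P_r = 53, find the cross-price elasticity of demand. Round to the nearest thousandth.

First evaluate Q: 35 − 3(35.7) + 0.044(8260) + 3.2(53) = 35 − 107.1 + 363.44 + 169.6 = 460.94.
∂Q/∂P_r = +3.2, so E_xy = 3.2·(53/460.94) ≈ 0.368.
E_xy > 0: the goods are substitutes.

0.368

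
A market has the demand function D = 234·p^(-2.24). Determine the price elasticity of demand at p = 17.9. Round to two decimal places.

-2.24

For a Cobb–Douglas (constant-elasticity) form D = A·p^α·…, the elasticity with respect to p equals the exponent α at every point.
Here the exponent on p is -2.24, so the price elasticity of demand is -2.24.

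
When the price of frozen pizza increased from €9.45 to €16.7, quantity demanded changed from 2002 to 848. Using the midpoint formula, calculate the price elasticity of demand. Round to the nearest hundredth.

%ΔQ = (848 − 2002)/[(2002 + 848)/2] = -1154/1425 ≈ -0.8098.
%ΔP = (16.7 − 9.45)/[(9.45 + 16.7)/2] = 7.25/13.075 ≈ 0.5545.
Arc elasticity E = %ΔQ/%ΔP ≈ -0.8098/0.5545 ≈ -1.46.
|E| > 1: demand is elastic over this range.

-1.46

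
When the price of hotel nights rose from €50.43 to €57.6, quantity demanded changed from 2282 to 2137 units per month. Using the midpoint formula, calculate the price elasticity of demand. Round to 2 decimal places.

-0.49

%ΔQ = (2137 − 2282)/[(2282 + 2137)/2] = -145/2209.5 ≈ -0.0656.
%ΔP = (57.6 − 50.43)/[(50.43 + 57.6)/2] = 7.17/54.015 ≈ 0.1327.
Arc elasticity E = %ΔQ/%ΔP ≈ -0.0656/0.1327 ≈ -0.49.
|E| < 1: demand is inelastic over this range.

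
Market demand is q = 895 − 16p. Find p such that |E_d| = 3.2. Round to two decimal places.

42.62

Set −bp/(a − bp) = −3.2 ⇒ bp = 3.2(a − bp) ⇒ bp(1+3.2) = 3.2·a.
p = 3.2·895/(16·4.2) ≈ 42.62.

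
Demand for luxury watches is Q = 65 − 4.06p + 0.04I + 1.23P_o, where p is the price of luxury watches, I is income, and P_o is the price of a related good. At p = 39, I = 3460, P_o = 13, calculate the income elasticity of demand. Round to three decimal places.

At the given point, Q = 65 − 4.06(39) + 0.04(3460) + 1.23(13) = 65 − 158.34 + 138.4 + 15.99 = 61.05.
∂Q/∂I = +0.04, so E_I = 0.04·(3460/61.05) ≈ 2.267.
E_I > 1: normal good (luxury).

2.267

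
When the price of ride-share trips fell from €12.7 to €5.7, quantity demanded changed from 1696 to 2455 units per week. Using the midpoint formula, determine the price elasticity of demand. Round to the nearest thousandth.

-0.481

%ΔQ = (2455 − 1696)/[(1696 + 2455)/2] = 759/2075.5 ≈ 0.3657.
%ΔP = (5.7 − 12.7)/[(12.7 + 5.7)/2] = -7/9.2 ≈ -0.7609.
Arc elasticity E = %ΔQ/%ΔP ≈ 0.3657/-0.7609 ≈ -0.481.
|E| < 1: demand is inelastic over this range.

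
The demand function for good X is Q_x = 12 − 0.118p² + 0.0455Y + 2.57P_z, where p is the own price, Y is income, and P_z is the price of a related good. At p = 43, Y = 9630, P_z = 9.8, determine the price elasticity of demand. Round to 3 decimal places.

At the given point, Q_x = 12 − 0.118(43)² + 0.0455(9630) + 2.57(9.8) = 12 − 218.182 + 438.165 + 25.186 = 257.169.
∂Q_x/∂p = −2·0.118·p = -10.148, so E_p = -10.148·(43/257.169) ≈ -1.697.
|E_p| > 1: demand is elastic.

-1.697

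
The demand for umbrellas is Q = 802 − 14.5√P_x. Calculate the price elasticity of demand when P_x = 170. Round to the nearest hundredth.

-0.15

At P_x = 170, Q = 612.9431.
dQ/dP_x = −14.5/(2√P_x) = −14.5/(2·13.0384).
Point elasticity E = (dQ/dP_x)·(P_x/Q) = -0.556 × 170/612.9431 ≈ -0.15.
|E| < 1, so demand is inelastic at this price.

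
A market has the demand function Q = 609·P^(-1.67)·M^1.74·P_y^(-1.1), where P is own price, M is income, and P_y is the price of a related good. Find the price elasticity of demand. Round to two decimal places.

-1.67

For a Cobb–Douglas (constant-elasticity) form Q = A·P^α·…, the elasticity with respect to P equals the exponent α at every point.
Here the exponent on P is -1.67, so the price elasticity of demand is -1.67.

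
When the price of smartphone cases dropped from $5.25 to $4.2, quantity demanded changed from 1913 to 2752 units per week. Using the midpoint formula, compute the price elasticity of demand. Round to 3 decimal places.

-1.619

%Δq = (2752 − 1913)/[(1913 + 2752)/2] = 839/2332.5 ≈ 0.3597.
%Δp = (4.2 − 5.25)/[(5.25 + 4.2)/2] = -1.05/4.725 ≈ -0.2222.
Arc elasticity E = %Δq/%Δp ≈ 0.3597/-0.2222 ≈ -1.619.
|E| > 1: demand is elastic over this range.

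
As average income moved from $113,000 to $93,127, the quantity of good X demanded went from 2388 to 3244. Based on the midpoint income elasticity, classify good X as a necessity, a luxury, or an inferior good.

inferior

%ΔQ = (3244 − 2388)/[(2388+3244)/2] = 856/2816 ≈ 0.3040.
%ΔI = (93,127 − 113,000)/[(113,000+93,127)/2] = -19873/103063.5 ≈ -0.1928.
E_I = %ΔQ/%ΔI ≈ -1.576.
E_I < 0: inferior good.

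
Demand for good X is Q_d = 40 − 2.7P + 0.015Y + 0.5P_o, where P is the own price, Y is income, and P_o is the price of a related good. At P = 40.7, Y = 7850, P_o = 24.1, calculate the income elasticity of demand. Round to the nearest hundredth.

1.97

At the given point, Q_d = 40 − 2.7(40.7) + 0.015(7850) + 0.5(24.1) = 40 − 109.89 + 117.75 + 12.05 = 59.91.
∂Q_d/∂Y = +0.015, so E_I = 0.015·(7850/59.91) ≈ 1.97.
E_I > 1: normal good (luxury).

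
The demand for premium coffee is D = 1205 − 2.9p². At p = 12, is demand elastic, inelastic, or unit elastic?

At p = 12, D = 787.4.
dD/dp = −2·2.9·p = −69.6.
Point elasticity E = (dD/dp)·(p/D) = -69.6 × 12/787.4 ≈ -1.061.
|E| ≈ 1.061 > 1, so demand is elastic.

elastic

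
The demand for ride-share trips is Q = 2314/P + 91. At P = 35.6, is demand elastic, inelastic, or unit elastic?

inelastic

At P = 35.6, Q = 156.
dQ/dP = −2314/P² = −1.8258.
Point elasticity E = (dQ/dP)·(P/Q) = -1.8258 × 35.6/156 ≈ -0.417.
|E| ≈ 0.417 < 1, so demand is inelastic.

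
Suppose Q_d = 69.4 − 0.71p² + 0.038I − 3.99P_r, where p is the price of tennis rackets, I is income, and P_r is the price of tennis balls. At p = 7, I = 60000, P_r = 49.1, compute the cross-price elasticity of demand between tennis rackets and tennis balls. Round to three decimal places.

Evaluating quantity at (p, I, P_r) gives Q_d = 69.4 − 0.71(7)² + 0.038(60000) − 3.99(49.1) = 69.4 − 34.79 + 2280 − 195.909 = 2118.701.
∂Q_d/∂P_r = −3.99, so E_xy = -3.99·(49.1/2118.701) ≈ -0.092.
E_xy < 0: the goods are complements.

-0.092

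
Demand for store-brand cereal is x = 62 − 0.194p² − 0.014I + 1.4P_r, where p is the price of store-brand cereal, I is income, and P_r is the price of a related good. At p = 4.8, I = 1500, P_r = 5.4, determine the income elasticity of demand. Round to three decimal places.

-0.476

At the given point, x = 62 − 0.194(4.8)² − 0.014(1500) + 1.4(5.4) = 62 − 4.4698 − 21 + 7.56 = 44.0902.
∂x/∂I = −0.014, so E_I = -0.014·(1500/44.0902) ≈ -0.476.
E_I < 0: inferior good.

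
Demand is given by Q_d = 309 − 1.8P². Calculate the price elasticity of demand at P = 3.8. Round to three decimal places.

-0.184

At P = 3.8, Q_d = 283.008.
dQ_d/dP = −2·1.8·P = −13.68.
Point elasticity E = (dQ_d/dP)·(P/Q_d) = -13.68 × 3.8/283.008 ≈ -0.184.
|E| < 1, so demand is inelastic at this price.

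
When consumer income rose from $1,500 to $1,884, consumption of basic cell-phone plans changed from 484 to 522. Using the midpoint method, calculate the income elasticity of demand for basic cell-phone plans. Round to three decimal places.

0.333

%ΔQ = (522 − 484)/[(484+522)/2] = 38/503 ≈ 0.0755.
%ΔM = (1,884 − 1,500)/[(1,500+1,884)/2] = 384/1692 ≈ 0.2270.
E_I = %ΔQ/%ΔM ≈ 0.333.
E_I ∈ (0,1): normal good (necessity).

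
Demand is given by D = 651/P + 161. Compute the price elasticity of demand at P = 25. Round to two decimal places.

At P = 25, D = 187.04.
dD/dP = −651/P² = −1.0416.
Point elasticity E = (dD/dP)·(P/D) = -1.0416 × 25/187.04 ≈ -0.14.
|E| < 1, so demand is inelastic at this price.

-0.14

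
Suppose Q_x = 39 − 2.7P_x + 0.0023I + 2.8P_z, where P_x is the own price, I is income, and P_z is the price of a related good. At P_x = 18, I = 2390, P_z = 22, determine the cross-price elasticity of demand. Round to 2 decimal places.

1.07

Evaluating quantity at (P_x, I, P_z) gives Q_x = 39 − 2.7(18) + 0.0023(2390) + 2.8(22) = 39 − 48.6 + 5.497 + 61.6 = 57.497.
∂Q_x/∂P_z = +2.8, so E_xy = 2.8·(22/57.497) ≈ 1.07.
E_xy > 0: the goods are substitutes.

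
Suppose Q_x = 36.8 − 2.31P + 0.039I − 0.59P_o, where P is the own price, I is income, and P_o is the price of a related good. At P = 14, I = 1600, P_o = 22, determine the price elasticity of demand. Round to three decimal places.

Substituting, Q_x = 36.8 − 2.31(14) + 0.039(1600) − 0.59(22) = 36.8 − 32.34 + 62.4 − 12.98 = 53.88.
∂Q_x/∂P = −2.31, so E_p = (−2.31)·(14/53.88) ≈ -0.600.
|E_p| < 1: demand is inelastic.

-0.600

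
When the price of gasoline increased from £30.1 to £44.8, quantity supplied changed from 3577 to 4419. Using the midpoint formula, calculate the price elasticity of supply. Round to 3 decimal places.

0.537

%Δq = (4419 − 3577)/[(3577 + 4419)/2] = 842/3998 ≈ 0.2106.
%Δp = (44.8 − 30.1)/[(30.1 + 44.8)/2] = 14.7/37.45 ≈ 0.3925.
Arc elasticity E = %Δq/%Δp ≈ 0.2106/0.3925 ≈ 0.537.
|E| < 1: supply is inelastic over this range.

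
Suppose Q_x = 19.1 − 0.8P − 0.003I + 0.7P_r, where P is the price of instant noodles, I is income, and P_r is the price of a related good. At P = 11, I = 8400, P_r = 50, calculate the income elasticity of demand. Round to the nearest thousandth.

-1.254

Q_x = 19.1 − 0.8(11) − 0.003(8400) + 0.7(50) = 19.1 − 8.8 − 25.2 + 35 = 20.1.
∂Q_x/∂I = −0.003, so E_I = -0.003·(8400/20.1) ≈ -1.254.
E_I < 0: inferior good.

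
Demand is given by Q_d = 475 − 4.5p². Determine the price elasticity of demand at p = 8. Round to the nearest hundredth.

At p = 8, Q_d = 187.
dQ_d/dp = −2·4.5·p = −72.
Point elasticity E = (dQ_d/dp)·(p/Q_d) = -72 × 8/187 ≈ -3.08.
|E| > 1, so demand is elastic at this price.

-3.08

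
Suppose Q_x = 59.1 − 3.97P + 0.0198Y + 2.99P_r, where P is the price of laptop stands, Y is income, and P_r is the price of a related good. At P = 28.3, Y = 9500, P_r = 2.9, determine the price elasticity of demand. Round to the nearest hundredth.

Q_x = 59.1 − 3.97(28.3) + 0.0198(9500) + 2.99(2.9) = 59.1 − 112.351 + 188.1 + 8.671 = 143.52.
∂Q_x/∂P = −3.97, so E_p = (−3.97)·(28.3/143.52) ≈ -0.78.
|E_p| < 1: demand is inelastic.

-0.78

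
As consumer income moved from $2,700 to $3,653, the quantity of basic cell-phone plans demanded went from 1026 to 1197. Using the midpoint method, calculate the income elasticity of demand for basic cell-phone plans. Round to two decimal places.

%ΔQ = (1197 − 1026)/[(1026+1197)/2] = 171/1111.5 ≈ 0.1538.
%ΔY = (3,653 − 2,700)/[(2,700+3,653)/2] = 953/3176.5 ≈ 0.3000.
E_I = %ΔQ/%ΔY ≈ 0.51.
E_I ∈ (0,1): normal good (necessity).

0.51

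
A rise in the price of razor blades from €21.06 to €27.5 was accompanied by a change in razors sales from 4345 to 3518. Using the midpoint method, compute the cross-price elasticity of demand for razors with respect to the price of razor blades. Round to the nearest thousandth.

%ΔQ_x = (3518 − 4345)/[(4345+3518)/2] = -827/3931.5 ≈ -0.2104.
%ΔP_y = (27.5 − 21.06)/[(21.06+27.5)/2] ≈ 0.2652.
E_xy = -0.2104/0.2652 ≈ -0.793.
E_xy < 0, so razors and razor blades are complements.

-0.793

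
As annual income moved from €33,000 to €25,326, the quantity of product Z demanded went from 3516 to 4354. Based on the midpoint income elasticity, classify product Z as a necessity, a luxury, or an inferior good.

%ΔQ = (4354 − 3516)/[(3516+4354)/2] = 838/3935 ≈ 0.2130.
%ΔY = (25,326 − 33,000)/[(33,000+25,326)/2] = -7674/29163 ≈ -0.2631.
E_I = %ΔQ/%ΔY ≈ -0.809.
E_I < 0: inferior good.

inferior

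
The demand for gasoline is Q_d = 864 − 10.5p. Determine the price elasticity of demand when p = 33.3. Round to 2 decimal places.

-0.68

At p = 33.3, Q_d = 514.35.
dQ_d/dp = −10.5.
Point elasticity E = (dQ_d/dp)·(p/Q_d) = -10.5 × 33.3/514.35 ≈ -0.68.
|E| < 1, so demand is inelastic at this price.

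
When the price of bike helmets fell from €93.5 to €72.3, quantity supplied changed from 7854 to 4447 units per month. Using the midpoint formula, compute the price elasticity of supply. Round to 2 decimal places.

%Δq = (4447 − 7854)/[(7854 + 4447)/2] = -3407/6150.5 ≈ -0.5539.
%Δp = (72.3 − 93.5)/[(93.5 + 72.3)/2] = -21.2/82.9 ≈ -0.2557.
Arc elasticity E = %Δq/%Δp ≈ -0.5539/-0.2557 ≈ 2.17.
|E| > 1: supply is elastic over this range.

2.17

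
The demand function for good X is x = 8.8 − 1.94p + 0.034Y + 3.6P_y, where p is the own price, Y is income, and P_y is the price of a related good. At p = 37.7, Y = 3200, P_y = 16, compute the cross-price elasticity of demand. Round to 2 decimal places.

0.56

At the given point, x = 8.8 − 1.94(37.7) + 0.034(3200) + 3.6(16) = 8.8 − 73.138 + 108.8 + 57.6 = 102.062.
∂x/∂P_y = +3.6, so E_xy = 3.6·(16/102.062) ≈ 0.56.
E_xy > 0: the goods are substitutes.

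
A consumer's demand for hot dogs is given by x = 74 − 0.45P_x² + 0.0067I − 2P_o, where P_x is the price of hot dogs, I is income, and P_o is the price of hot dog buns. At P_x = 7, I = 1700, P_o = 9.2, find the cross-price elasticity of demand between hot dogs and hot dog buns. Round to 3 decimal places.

First evaluate x: 74 − 0.45(7)² + 0.0067(1700) − 2(9.2) = 74 − 22.05 + 11.39 − 18.4 = 44.94.
∂x/∂P_o = −2, so E_xy = -2·(9.2/44.94) ≈ -0.409.
E_xy < 0: the goods are complements.

-0.409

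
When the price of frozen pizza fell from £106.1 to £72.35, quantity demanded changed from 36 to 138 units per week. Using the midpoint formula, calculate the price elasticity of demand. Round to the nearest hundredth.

%ΔQ = (138 − 36)/[(36 + 138)/2] = 102/87 ≈ 1.1724.
%ΔP = (72.35 − 106.1)/[(106.1 + 72.35)/2] = -33.75/89.225 ≈ -0.3783.
Arc elasticity E = %ΔQ/%ΔP ≈ 1.1724/-0.3783 ≈ -3.10.
|E| > 1: demand is elastic over this range.

-3.10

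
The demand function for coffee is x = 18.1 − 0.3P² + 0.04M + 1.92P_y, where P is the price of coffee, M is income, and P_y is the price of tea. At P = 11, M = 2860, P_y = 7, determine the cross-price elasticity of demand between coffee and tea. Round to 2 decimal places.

x = 18.1 − 0.3(11)² + 0.04(2860) + 1.92(7) = 18.1 − 36.3 + 114.4 + 13.44 = 109.64.
∂x/∂P_y = +1.92, so E_xy = 1.92·(7/109.64) ≈ 0.12.
E_xy > 0: the goods are substitutes.

0.12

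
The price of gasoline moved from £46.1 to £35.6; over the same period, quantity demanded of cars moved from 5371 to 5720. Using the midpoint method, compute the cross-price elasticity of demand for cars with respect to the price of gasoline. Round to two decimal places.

-0.24

%ΔQ_x = (5720 − 5371)/[(5371+5720)/2] = 349/5545.5 ≈ 0.0629.
%ΔP_y = (35.6 − 46.1)/[(46.1+35.6)/2] ≈ -0.2570.
E_xy = 0.0629/-0.2570 ≈ -0.24.
E_xy < 0, so cars and gasoline are complements.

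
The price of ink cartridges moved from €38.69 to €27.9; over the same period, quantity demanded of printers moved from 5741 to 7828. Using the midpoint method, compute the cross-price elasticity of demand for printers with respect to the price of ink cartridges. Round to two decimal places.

%ΔQ_x = (7828 − 5741)/[(5741+7828)/2] = 2087/6784.5 ≈ 0.3076.
%ΔP_y = (27.9 − 38.69)/[(38.69+27.9)/2] ≈ -0.3241.
E_xy = 0.3076/-0.3241 ≈ -0.95.
E_xy < 0, so printers and ink cartridges are complements.

-0.95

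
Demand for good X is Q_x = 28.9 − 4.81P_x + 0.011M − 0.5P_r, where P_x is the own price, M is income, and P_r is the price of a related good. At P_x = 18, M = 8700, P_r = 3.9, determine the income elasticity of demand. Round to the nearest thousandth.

Substituting, Q_x = 28.9 − 4.81(18) + 0.011(8700) − 0.5(3.9) = 28.9 − 86.58 + 95.7 − 1.95 = 36.07.
∂Q_x/∂M = +0.011, so E_I = 0.011·(8700/36.07) ≈ 2.653.
E_I > 1: normal good (luxury).

2.653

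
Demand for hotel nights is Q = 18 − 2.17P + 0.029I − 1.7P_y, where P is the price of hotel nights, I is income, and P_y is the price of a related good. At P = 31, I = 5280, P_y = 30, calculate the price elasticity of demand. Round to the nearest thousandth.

-1.273

First evaluate Q: 18 − 2.17(31) + 0.029(5280) − 1.7(30) = 18 − 67.27 + 153.12 − 51 = 52.85.
∂Q/∂P = −2.17, so E_p = (−2.17)·(31/52.85) ≈ -1.273.
|E_p| > 1: demand is elastic.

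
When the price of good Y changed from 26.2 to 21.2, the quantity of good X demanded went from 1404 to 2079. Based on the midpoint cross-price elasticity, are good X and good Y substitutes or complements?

complements

%ΔQ_x = (2079 − 1404)/[(1404+2079)/2] = 675/1741.5 ≈ 0.3876.
%ΔP_y = (21.2 − 26.2)/[(26.2+21.2)/2] ≈ -0.2110.
E_xy = 0.3876/-0.2110 ≈ -1.837.
E_xy < 0, so the goods are complements.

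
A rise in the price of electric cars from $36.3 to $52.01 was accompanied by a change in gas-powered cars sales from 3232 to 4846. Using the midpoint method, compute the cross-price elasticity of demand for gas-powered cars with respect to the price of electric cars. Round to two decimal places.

1.12

%ΔQ_x = (4846 − 3232)/[(3232+4846)/2] = 1614/4039 ≈ 0.3996.
%ΔP_y = (52.01 − 36.3)/[(36.3+52.01)/2] ≈ 0.3558.
E_xy = 0.3996/0.3558 ≈ 1.12.
E_xy > 0, so gas-powered cars and electric cars are substitutes.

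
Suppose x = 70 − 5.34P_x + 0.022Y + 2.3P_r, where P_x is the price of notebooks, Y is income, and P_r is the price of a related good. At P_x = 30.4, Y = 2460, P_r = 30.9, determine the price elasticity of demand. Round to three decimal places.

-4.941

Evaluating quantity at (P_x, Y, P_r) gives x = 70 − 5.34(30.4) + 0.022(2460) + 2.3(30.9) = 70 − 162.336 + 54.12 + 71.07 = 32.854.
∂x/∂P_x = −5.34, so E_p = (−5.34)·(30.4/32.854) ≈ -4.941.
|E_p| > 1: demand is elastic.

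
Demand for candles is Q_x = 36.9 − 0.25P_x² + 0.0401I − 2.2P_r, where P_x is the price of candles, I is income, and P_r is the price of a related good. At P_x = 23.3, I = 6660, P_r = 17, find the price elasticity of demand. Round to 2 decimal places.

Evaluating quantity at (P_x, I, P_r) gives Q_x = 36.9 − 0.25(23.3)² + 0.0401(6660) − 2.2(17) = 36.9 − 135.7225 + 267.066 − 37.4 = 130.8435.
∂Q_x/∂P_x = −2·0.25·P_x = -11.65, so E_p = -11.65·(23.3/130.8435) ≈ -2.07.
|E_p| > 1: demand is elastic.

-2.07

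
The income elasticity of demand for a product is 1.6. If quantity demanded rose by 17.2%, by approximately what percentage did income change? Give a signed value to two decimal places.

10.75

%ΔQ ≈ E × %ΔI ⇒ %ΔI = %ΔQ / E = (17.2%)/(1.6) = 10.75%.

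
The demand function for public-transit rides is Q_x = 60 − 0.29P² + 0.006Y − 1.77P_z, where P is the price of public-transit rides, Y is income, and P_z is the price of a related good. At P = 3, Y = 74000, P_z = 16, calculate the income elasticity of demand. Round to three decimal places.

Q_x = 60 − 0.29(3)² + 0.006(74000) − 1.77(16) = 60 − 2.61 + 444 − 28.32 = 473.07.
∂Q_x/∂Y = +0.006, so E_I = 0.006·(74000/473.07) ≈ 0.939.
E_I ∈ (0,1): normal good (necessity).

0.939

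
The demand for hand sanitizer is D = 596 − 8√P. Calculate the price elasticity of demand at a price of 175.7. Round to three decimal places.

-0.108

At P = 175.7, D = 489.9585.
dD/dP = −8/(2√P) = −8/(2·13.2552).
Point elasticity E = (dD/dP)·(P/D) = -0.3018 × 175.7/489.9585 ≈ -0.108.
|E| < 1, so demand is inelastic at this price.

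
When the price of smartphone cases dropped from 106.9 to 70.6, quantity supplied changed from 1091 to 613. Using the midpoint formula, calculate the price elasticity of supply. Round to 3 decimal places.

%ΔQ = (613 − 1091)/[(1091 + 613)/2] = -478/852 ≈ -0.5610.
%ΔP = (70.6 − 106.9)/[(106.9 + 70.6)/2] = -36.3/88.75 ≈ -0.4090.
Arc elasticity E = %ΔQ/%ΔP ≈ -0.5610/-0.4090 ≈ 1.372.
|E| > 1: supply is elastic over this range.

1.372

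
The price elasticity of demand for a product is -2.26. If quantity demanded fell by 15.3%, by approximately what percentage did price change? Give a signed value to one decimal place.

6.8

%ΔQ ≈ E × %ΔP ⇒ %ΔP = %ΔQ / E = (-15.3%)/(-2.26) ≈ 6.8%.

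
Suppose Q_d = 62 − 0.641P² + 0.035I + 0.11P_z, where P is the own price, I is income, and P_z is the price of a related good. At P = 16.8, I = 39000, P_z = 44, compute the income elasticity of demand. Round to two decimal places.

1.09

Q_d = 62 − 0.641(16.8)² + 0.035(39000) + 0.11(44) = 62 − 180.9158 + 1365 + 4.84 = 1250.9242.
∂Q_d/∂I = +0.035, so E_I = 0.035·(39000/1250.9242) ≈ 1.09.
E_I > 1: normal good (luxury).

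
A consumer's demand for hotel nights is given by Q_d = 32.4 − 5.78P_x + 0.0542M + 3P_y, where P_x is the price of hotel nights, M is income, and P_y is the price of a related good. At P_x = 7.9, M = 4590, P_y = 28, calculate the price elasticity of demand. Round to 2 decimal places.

-0.14

Substituting, Q_d = 32.4 − 5.78(7.9) + 0.0542(4590) + 3(28) = 32.4 − 45.662 + 248.778 + 84 = 319.516.
∂Q_d/∂P_x = −5.78, so E_p = (−5.78)·(7.9/319.516) ≈ -0.14.
|E_p| < 1: demand is inelastic.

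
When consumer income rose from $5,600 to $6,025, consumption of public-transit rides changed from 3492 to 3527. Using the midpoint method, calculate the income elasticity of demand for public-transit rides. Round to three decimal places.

0.136

%ΔQ = (3527 − 3492)/[(3492+3527)/2] = 35/3509.5 ≈ 0.0100.
%ΔI = (6,025 − 5,600)/[(5,600+6,025)/2] = 425/5812.5 ≈ 0.0731.
E_I = %ΔQ/%ΔI ≈ 0.136.
E_I ∈ (0,1): normal good (necessity).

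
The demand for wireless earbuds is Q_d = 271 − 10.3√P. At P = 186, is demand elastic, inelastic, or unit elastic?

inelastic

At P = 186, Q_d = 130.5267.
dQ_d/dP = −10.3/(2√P) = −10.3/(2·13.6382).
Point elasticity E = (dQ_d/dP)·(P/Q_d) = -0.3776 × 186/130.5267 ≈ -0.538.
|E| ≈ 0.538 < 1, so demand is inelastic.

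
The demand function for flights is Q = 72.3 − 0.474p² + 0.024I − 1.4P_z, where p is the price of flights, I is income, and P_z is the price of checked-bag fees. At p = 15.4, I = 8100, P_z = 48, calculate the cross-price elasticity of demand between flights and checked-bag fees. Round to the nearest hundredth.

Evaluating quantity at (p, I, P_z) gives Q = 72.3 − 0.474(15.4)² + 0.024(8100) − 1.4(48) = 72.3 − 112.4138 + 194.4 − 67.2 = 87.0862.
∂Q/∂P_z = −1.4, so E_xy = -1.4·(48/87.0862) ≈ -0.77.
E_xy < 0: the goods are complements.

-0.77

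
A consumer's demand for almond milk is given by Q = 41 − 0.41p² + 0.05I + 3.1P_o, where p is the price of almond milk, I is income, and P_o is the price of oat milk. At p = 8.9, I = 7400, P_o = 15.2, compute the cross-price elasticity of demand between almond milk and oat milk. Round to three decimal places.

Q = 41 − 0.41(8.9)² + 0.05(7400) + 3.1(15.2) = 41 − 32.4761 + 370 + 47.12 = 425.6439.
∂Q/∂P_o = +3.1, so E_xy = 3.1·(15.2/425.6439) ≈ 0.111.
E_xy > 0: the goods are substitutes.

0.111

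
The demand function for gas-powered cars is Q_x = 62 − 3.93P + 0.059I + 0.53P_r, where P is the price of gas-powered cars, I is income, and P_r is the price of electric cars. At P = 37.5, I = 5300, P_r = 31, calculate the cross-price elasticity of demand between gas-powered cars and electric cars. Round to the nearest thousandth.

Q_x = 62 − 3.93(37.5) + 0.059(5300) + 0.53(31) = 62 − 147.375 + 312.7 + 16.43 = 243.755.
∂Q_x/∂P_r = +0.53, so E_xy = 0.53·(31/243.755) ≈ 0.067.
E_xy > 0: the goods are substitutes.

0.067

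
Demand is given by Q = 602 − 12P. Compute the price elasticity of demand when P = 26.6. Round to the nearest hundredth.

-1.13

At P = 26.6, Q = 282.8.
dQ/dP = −12.
Point elasticity E = (dQ/dP)·(P/Q) = -12 × 26.6/282.8 ≈ -1.13.
|E| > 1, so demand is elastic at this price.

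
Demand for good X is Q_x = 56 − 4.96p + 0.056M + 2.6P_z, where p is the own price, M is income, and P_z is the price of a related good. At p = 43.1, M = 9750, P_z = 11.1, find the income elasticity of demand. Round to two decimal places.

1.31

Substituting, Q_x = 56 − 4.96(43.1) + 0.056(9750) + 2.6(11.1) = 56 − 213.776 + 546 + 28.86 = 417.084.
∂Q_x/∂M = +0.056, so E_I = 0.056·(9750/417.084) ≈ 1.31.
E_I > 1: normal good (luxury).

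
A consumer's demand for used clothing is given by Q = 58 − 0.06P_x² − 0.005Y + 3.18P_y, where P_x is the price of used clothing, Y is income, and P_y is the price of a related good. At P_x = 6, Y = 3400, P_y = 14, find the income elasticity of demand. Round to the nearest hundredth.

-0.20

First evaluate Q: 58 − 0.06(6)² − 0.005(3400) + 3.18(14) = 58 − 2.16 − 17 + 44.52 = 83.36.
∂Q/∂Y = −0.005, so E_I = -0.005·(3400/83.36) ≈ -0.20.
E_I < 0: inferior good.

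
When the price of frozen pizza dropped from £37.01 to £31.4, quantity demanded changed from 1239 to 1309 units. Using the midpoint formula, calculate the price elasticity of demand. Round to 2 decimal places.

%Δq = (1309 − 1239)/[(1239 + 1309)/2] = 70/1274 ≈ 0.0549.
%ΔP = (31.4 − 37.01)/[(37.01 + 31.4)/2] = -5.61/34.205 ≈ -0.1640.
Arc elasticity E = %Δq/%ΔP ≈ 0.0549/-0.1640 ≈ -0.34.
|E| < 1: demand is inelastic over this range.

-0.34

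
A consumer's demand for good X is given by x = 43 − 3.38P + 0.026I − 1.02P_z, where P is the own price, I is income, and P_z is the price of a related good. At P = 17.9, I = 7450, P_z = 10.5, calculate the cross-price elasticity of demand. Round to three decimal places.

Evaluating quantity at (P, I, P_z) gives x = 43 − 3.38(17.9) + 0.026(7450) − 1.02(10.5) = 43 − 60.502 + 193.7 − 10.71 = 165.488.
∂x/∂P_z = −1.02, so E_xy = -1.02·(10.5/165.488) ≈ -0.065.
E_xy < 0: the goods are complements.

-0.065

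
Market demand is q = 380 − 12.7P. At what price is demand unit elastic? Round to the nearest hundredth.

14.96

For linear demand q = a − bP, E = −bP/(a − bP). |E| = 1 ⇒ bP = a − bP ⇒ P = a/(2b).
P = 380/(2·12.7) ≈ 14.96.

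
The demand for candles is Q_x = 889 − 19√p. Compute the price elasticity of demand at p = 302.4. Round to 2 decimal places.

At p = 302.4, Q_x = 558.5966.
dQ_x/dp = −19/(2√p) = −19/(2·17.3897).
Point elasticity E = (dQ_x/dp)·(p/Q_x) = -0.5463 × 302.4/558.5966 ≈ -0.30.
|E| < 1, so demand is inelastic at this price.

-0.30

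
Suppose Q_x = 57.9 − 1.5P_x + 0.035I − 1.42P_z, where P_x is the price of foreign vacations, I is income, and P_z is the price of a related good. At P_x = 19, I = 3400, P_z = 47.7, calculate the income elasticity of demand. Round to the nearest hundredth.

Q_x = 57.9 − 1.5(19) + 0.035(3400) − 1.42(47.7) = 57.9 − 28.5 + 119 − 67.734 = 80.666.
∂Q_x/∂I = +0.035, so E_I = 0.035·(3400/80.666) ≈ 1.48.
E_I > 1: normal good (luxury).

1.48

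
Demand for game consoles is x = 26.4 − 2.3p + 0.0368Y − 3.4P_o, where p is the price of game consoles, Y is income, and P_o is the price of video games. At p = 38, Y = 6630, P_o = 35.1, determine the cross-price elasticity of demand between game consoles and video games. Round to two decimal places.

-1.88

First evaluate x: 26.4 − 2.3(38) + 0.0368(6630) − 3.4(35.1) = 26.4 − 87.4 + 243.984 − 119.34 = 63.644.
∂x/∂P_o = −3.4, so E_xy = -3.4·(35.1/63.644) ≈ -1.88.
E_xy < 0: the goods are complements.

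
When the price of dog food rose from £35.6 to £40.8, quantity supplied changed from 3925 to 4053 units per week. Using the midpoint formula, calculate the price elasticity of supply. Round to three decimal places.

%ΔQ = (4053 − 3925)/[(3925 + 4053)/2] = 128/3989 ≈ 0.0321.
%Δp = (40.8 − 35.6)/[(35.6 + 40.8)/2] = 5.2/38.2 ≈ 0.1361.
Arc elasticity E = %ΔQ/%Δp ≈ 0.0321/0.1361 ≈ 0.236.
|E| < 1: supply is inelastic over this range.

0.236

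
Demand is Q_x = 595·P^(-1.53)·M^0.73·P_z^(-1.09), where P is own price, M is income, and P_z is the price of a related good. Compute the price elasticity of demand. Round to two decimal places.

-1.53

For a Cobb–Douglas (constant-elasticity) form Q_x = A·P^α·…, the elasticity with respect to P equals the exponent α at every point.
Here the exponent on P is -1.53, so the price elasticity of demand is -1.53.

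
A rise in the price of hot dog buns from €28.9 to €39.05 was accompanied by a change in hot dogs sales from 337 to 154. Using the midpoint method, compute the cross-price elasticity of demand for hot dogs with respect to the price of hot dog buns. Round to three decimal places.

-2.495

%ΔQ_x = (154 − 337)/[(337+154)/2] = -183/245.5 ≈ -0.7454.
%ΔP_y = (39.05 − 28.9)/[(28.9+39.05)/2] ≈ 0.2987.
E_xy = -0.7454/0.2987 ≈ -2.495.
E_xy < 0, so hot dogs and hot dog buns are complements.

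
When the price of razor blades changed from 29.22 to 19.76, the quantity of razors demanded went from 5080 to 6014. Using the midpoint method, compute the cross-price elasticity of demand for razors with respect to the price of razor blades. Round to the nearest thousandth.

-0.436

%ΔQ_x = (6014 − 5080)/[(5080+6014)/2] = 934/5547 ≈ 0.1684.
%ΔP_y = (19.76 − 29.22)/[(29.22+19.76)/2] ≈ -0.3863.
E_xy = 0.1684/-0.3863 ≈ -0.436.
E_xy < 0, so razors and razor blades are complements.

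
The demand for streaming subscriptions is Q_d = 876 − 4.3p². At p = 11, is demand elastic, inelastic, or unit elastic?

At p = 11, Q_d = 355.7.
dQ_d/dp = −2·4.3·p = −94.6.
Point elasticity E = (dQ_d/dp)·(p/Q_d) = -94.6 × 11/355.7 ≈ -2.925.
|E| ≈ 2.925 > 1, so demand is elastic.

elastic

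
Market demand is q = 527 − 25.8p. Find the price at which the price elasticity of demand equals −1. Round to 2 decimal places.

For linear demand q = a − bp, E = −bp/(a − bp). |E| = 1 ⇒ bp = a − bp ⇒ p = a/(2b).
p = 527/(2·25.8) ≈ 10.21.

10.21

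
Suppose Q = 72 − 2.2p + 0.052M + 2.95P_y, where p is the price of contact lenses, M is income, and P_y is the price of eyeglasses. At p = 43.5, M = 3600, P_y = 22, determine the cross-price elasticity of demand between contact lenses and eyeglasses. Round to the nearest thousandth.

0.284

At the given point, Q = 72 − 2.2(43.5) + 0.052(3600) + 2.95(22) = 72 − 95.7 + 187.2 + 64.9 = 228.4.
∂Q/∂P_y = +2.95, so E_xy = 2.95·(22/228.4) ≈ 0.284.
E_xy > 0: the goods are substitutes.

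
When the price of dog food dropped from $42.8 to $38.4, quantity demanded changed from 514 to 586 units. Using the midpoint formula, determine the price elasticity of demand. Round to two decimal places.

%Δq = (586 − 514)/[(514 + 586)/2] = 72/550 ≈ 0.1309.
%Δp = (38.4 − 42.8)/[(42.8 + 38.4)/2] = -4.4/40.6 ≈ -0.1084.
Arc elasticity E = %Δq/%Δp ≈ 0.1309/-0.1084 ≈ -1.21.
|E| > 1: demand is elastic over this range.

-1.21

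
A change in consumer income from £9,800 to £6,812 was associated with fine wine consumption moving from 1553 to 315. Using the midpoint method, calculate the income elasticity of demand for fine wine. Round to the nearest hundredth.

%ΔQ = (315 − 1553)/[(1553+315)/2] = -1238/934 ≈ -1.3255.
%ΔI = (6,812 − 9,800)/[(9,800+6,812)/2] = -2988/8306 ≈ -0.3597.
E_I = %ΔQ/%ΔI ≈ 3.68.
E_I > 1: normal good (luxury).

3.68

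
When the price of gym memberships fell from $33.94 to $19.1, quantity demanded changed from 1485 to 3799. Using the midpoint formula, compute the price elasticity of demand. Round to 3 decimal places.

-1.565

%ΔQ = (3799 − 1485)/[(1485 + 3799)/2] = 2314/2642 ≈ 0.8759.
%Δp = (19.1 − 33.94)/[(33.94 + 19.1)/2] = -14.84/26.52 ≈ -0.5596.
Arc elasticity E = %ΔQ/%Δp ≈ 0.8759/-0.5596 ≈ -1.565.
|E| > 1: demand is elastic over this range.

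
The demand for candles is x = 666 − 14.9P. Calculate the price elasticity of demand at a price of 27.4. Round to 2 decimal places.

At P = 27.4, x = 257.74.
dx/dP = −14.9.
Point elasticity E = (dx/dP)·(P/x) = -14.9 × 27.4/257.74 ≈ -1.58.
|E| > 1, so demand is elastic at this price.

-1.58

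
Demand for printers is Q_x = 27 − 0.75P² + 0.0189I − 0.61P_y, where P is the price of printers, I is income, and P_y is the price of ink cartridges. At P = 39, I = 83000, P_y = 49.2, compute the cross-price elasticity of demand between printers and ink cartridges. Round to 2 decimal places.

Q_x = 27 − 0.75(39)² + 0.0189(83000) − 0.61(49.2) = 27 − 1140.75 + 1568.7 − 30.012 = 424.938.
∂Q_x/∂P_y = −0.61, so E_xy = -0.61·(49.2/424.938) ≈ -0.07.
E_xy < 0: the goods are complements.

-0.07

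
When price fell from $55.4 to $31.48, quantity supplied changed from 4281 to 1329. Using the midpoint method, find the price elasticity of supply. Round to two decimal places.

1.91

%Δq = (1329 − 4281)/[(4281 + 1329)/2] = -2952/2805 ≈ -1.0524.
%ΔP = (31.48 − 55.4)/[(55.4 + 31.48)/2] = -23.92/43.44 ≈ -0.5506.
Arc elasticity E = %Δq/%ΔP ≈ -1.0524/-0.5506 ≈ 1.91.
|E| > 1: supply is elastic over this range.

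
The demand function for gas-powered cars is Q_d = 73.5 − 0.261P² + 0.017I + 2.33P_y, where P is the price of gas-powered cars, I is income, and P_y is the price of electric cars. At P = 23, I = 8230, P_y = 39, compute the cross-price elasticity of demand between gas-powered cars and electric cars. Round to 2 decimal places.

0.55

Substituting, Q_d = 73.5 − 0.261(23)² + 0.017(8230) + 2.33(39) = 73.5 − 138.069 + 139.91 + 90.87 = 166.211.
∂Q_d/∂P_y = +2.33, so E_xy = 2.33·(39/166.211) ≈ 0.55.
E_xy > 0: the goods are substitutes.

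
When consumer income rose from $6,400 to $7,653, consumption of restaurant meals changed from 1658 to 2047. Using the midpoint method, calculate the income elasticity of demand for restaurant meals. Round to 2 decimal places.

%ΔQ = (2047 − 1658)/[(1658+2047)/2] = 389/1852.5 ≈ 0.2100.
%ΔY = (7,653 − 6,400)/[(6,400+7,653)/2] = 1253/7026.5 ≈ 0.1783.
E_I = %ΔQ/%ΔY ≈ 1.18.
E_I > 1: normal good (luxury).

1.18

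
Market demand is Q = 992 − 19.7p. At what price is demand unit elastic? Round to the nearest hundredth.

For linear demand Q = a − bp, E = −bp/(a − bp). |E| = 1 ⇒ bp = a − bp ⇒ p = a/(2b).
p = 992/(2·19.7) ≈ 25.18.

25.18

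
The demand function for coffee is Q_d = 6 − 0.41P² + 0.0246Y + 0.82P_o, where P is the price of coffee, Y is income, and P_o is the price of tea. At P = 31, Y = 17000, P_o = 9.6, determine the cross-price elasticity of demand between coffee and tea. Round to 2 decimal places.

At the given point, Q_d = 6 − 0.41(31)² + 0.0246(17000) + 0.82(9.6) = 6 − 394.01 + 418.2 + 7.872 = 38.062.
∂Q_d/∂P_o = +0.82, so E_xy = 0.82·(9.6/38.062) ≈ 0.21.
E_xy > 0: the goods are substitutes.

0.21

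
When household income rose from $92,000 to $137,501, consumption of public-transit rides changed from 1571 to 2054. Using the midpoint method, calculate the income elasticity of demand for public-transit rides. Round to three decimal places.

%ΔQ = (2054 − 1571)/[(1571+2054)/2] = 483/1812.5 ≈ 0.2665.
%ΔI = (137,501 − 92,000)/[(92,000+137,501)/2] = 45501/114750.5 ≈ 0.3965.
E_I = %ΔQ/%ΔI ≈ 0.672.
E_I ∈ (0,1): normal good (necessity).

0.672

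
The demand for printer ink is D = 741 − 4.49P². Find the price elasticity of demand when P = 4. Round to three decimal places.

At P = 4, D = 669.16.
dD/dP = −2·4.49·P = −35.92.
Point elasticity E = (dD/dP)·(P/D) = -35.92 × 4/669.16 ≈ -0.215.
|E| < 1, so demand is inelastic at this price.

-0.215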